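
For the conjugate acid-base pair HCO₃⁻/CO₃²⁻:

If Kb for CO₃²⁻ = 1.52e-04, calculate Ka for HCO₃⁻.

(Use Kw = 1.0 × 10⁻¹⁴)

For a conjugate pair Ka × Kb = Kw, so Ka = Kw/Kb = 1.0 × 10⁻¹⁴ / 1.52e-04 = 6.58e-11.

K_a = 6.58e-11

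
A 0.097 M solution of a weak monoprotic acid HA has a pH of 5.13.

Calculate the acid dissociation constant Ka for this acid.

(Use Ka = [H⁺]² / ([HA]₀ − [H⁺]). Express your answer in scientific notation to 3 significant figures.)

[H⁺] = 10^(−pH) = 10^(−5.13) = 7.413e-06 M. For HA ⇌ H⁺ + A⁻, Ka = [H⁺][A⁻]/[HA] = [H⁺]² / ([HA]₀ − [H⁺]) = (7.413e-06)² / (0.097 − 7.413e-06) = 5.67e-10.

K_a = 5.67e-10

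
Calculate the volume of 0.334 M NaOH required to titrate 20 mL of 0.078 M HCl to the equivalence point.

At equivalence: moles acid = moles base. moles HCl = 0.078 × 20/1000 = 0.00156 mol. V_base = moles / 0.334 × 1000 = 4.7 mL.

V_{base} = 4.7 mL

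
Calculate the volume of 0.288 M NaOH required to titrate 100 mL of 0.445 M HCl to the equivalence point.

At equivalence: moles acid = moles base. moles HCl = 0.445 × 100/1000 = 0.0445 mol. V_base = moles / 0.288 × 1000 = 154.5 mL.

V_{base} = 154.5 mL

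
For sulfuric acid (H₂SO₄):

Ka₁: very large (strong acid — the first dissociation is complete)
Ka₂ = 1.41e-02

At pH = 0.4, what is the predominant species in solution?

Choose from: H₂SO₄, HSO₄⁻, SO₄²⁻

The first dissociation is complete, so H₂SO₄ itself is never the predominant species in water; pKa₂ = -log(1.41e-02) = 1.85. For a polyprotic acid the predominant species crosses at each pKa: below pKa_n the protonated form dominates, above it the deprotonated form does. At pH = 0.4, the predominant species is HSO₄⁻.

HSO₄⁻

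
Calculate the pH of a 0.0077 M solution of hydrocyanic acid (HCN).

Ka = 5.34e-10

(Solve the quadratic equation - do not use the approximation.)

x² + Ka×x - Ka×C = 0. Using quadratic formula: [H⁺] = 2.0275e-06

pH = 5.69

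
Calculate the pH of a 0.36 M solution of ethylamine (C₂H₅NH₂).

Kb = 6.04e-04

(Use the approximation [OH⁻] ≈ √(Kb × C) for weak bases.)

[OH⁻] = √(Kb × C) = √(6.04e-04 × 0.36) = 1.4746e-02. pOH = 1.83, pH = 14 - pOH

pH = 12.17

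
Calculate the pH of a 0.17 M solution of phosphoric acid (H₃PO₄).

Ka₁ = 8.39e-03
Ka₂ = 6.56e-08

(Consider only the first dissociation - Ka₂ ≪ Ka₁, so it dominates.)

First dissociation dominates. From Ka₁ = [H⁺][HA⁻]/[H₂A], x² + Ka₁·x − Ka₁·C = 0 with C = 0.17 M and Ka₁ = 8.39e-03. Solving: [H⁺] = (−Ka₁ + √(Ka₁² + 4·Ka₁·C)) / 2 = 3.3804e-02 M. pH = -log(3.3804e-02) = 1.47.

pH = 1.47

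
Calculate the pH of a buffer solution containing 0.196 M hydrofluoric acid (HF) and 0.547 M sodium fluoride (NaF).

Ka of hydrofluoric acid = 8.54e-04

pKa = -log(8.54e-04) = 3.07. pH = pKa + log([A⁻]/[HA]) = 3.07 + log(0.547/0.196)

pH = 3.51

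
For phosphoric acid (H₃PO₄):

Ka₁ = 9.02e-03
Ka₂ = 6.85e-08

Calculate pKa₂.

pKa₂ = -log(Ka₂) = -log(6.85e-08) = 7.16.

pK_{a2} = 7.16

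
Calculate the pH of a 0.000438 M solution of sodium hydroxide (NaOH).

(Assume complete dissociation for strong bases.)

[OH⁻] = 0.000438 M for strong base. pOH = -log[OH⁻] = 3.36, pH = 14 - pOH

pH = 10.64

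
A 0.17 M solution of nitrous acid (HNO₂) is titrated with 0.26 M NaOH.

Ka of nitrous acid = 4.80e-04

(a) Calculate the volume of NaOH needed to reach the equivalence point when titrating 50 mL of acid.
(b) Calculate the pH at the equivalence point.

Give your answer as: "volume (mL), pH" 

moles acid = 0.17 × 50/1000 = 0.0085 mol; V_base = moles/0.26 × 1000 = 32.7 mL. At equivalence only the conjugate base is present: [A⁻] = 0.0085/0.083 = 1.0279e-01 M. Kb = Kw/Ka = 2.08e-11; [OH⁻] = √(Kb × [A⁻]) = 1.4634e-06; pOH = 5.83; pH = 14 - pOH = 8.17.

V = 32.7 mL, pH = 8.17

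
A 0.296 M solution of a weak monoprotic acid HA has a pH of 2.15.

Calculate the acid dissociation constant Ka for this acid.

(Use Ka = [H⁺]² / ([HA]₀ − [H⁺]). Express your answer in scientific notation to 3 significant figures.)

[H⁺] = 10^(−pH) = 10^(−2.15) = 7.079e-03 M. For HA ⇌ H⁺ + A⁻, Ka = [H⁺][A⁻]/[HA] = [H⁺]² / ([HA]₀ − [H⁺]) = (7.079e-03)² / (0.296 − 7.079e-03) = 1.73e-04.

K_a = 1.73e-04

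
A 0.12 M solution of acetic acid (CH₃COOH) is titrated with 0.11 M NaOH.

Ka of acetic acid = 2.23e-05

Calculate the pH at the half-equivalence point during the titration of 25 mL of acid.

At half-equivalence [HA] = [A⁻], so Henderson-Hasselbalch gives pH = pKa = -log(2.23e-05) = 4.65.

pH = pKa = 4.65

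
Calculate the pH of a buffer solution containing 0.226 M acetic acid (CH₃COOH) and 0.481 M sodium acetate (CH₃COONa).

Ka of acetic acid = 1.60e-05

pKa = -log(1.60e-05) = 4.80. pH = pKa + log([A⁻]/[HA]) = 4.80 + log(0.481/0.226)

pH = 5.12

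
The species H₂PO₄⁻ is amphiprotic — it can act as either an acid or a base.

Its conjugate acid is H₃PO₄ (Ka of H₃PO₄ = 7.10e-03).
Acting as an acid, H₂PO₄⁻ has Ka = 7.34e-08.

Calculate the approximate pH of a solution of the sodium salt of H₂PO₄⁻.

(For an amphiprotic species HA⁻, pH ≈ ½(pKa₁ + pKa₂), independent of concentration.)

pKa₁ = -log(7.10e-03) = 2.15; pKa₂ = -log(7.34e-08) = 7.13. For an amphiprotic species, pH ≈ ½(pKa₁ + pKa₂) = ½(2.15 + 7.13) = 4.64.

pH = 4.64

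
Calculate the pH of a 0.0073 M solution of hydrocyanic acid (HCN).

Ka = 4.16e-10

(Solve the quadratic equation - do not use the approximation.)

x² + Ka×x - Ka×C = 0. Using quadratic formula: [H⁺] = 1.7424e-06

pH = 5.76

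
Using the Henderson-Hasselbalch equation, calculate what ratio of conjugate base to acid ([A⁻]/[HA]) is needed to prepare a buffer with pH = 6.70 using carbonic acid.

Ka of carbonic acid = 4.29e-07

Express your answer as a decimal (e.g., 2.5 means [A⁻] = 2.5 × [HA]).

pKa = -log(4.29e-07) = 6.3675. pH = pKa + log([A⁻]/[HA]), so log([A⁻]/[HA]) = pH − pKa = 6.70 − 6.3675 = 0.3325. [A⁻]/[HA] = 10^(0.3325) = 2.15

[A⁻]/[HA] = 2.15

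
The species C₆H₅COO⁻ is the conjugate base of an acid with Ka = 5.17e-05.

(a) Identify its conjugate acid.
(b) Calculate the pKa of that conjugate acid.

(a) The conjugate acid is formed by adding one H⁺ to C₆H₅COO⁻, giving C₆H₅COOH. (b) pKa = -log(Ka) = -log(5.17e-05) = 4.29.

Conjugate acid: C₆H₅COOH; pK_a = 4.29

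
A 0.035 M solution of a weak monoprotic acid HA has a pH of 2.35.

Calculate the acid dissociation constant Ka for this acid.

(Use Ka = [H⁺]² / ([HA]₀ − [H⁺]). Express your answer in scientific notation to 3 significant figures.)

[H⁺] = 10^(−pH) = 10^(−2.35) = 4.467e-03 M. For HA ⇌ H⁺ + A⁻, Ka = [H⁺][A⁻]/[HA] = [H⁺]² / ([HA]₀ − [H⁺]) = (4.467e-03)² / (0.035 − 4.467e-03) = 6.53e-04.

K_a = 6.53e-04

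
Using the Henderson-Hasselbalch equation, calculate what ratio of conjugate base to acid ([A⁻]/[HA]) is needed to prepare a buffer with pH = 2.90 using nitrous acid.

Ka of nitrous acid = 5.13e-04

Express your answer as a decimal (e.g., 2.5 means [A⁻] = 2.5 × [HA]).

pKa = -log(5.13e-04) = 3.2899. pH = pKa + log([A⁻]/[HA]), so log([A⁻]/[HA]) = pH − pKa = 2.90 − 3.2899 = -0.3899. [A⁻]/[HA] = 10^(-0.3899) = 0.407

[A⁻]/[HA] = 0.407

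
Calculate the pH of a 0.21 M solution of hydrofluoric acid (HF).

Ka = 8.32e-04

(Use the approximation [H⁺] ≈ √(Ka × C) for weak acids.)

[H⁺] = √(Ka × C) = √(8.32e-04 × 0.21) = 1.3218e-02. pH = -log(1.3218e-02)

pH = 1.88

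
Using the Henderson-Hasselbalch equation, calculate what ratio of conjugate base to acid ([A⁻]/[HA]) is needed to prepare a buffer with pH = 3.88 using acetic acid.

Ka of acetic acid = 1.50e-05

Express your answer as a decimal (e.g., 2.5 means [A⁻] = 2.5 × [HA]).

pKa = -log(1.50e-05) = 4.8239. pH = pKa + log([A⁻]/[HA]), so log([A⁻]/[HA]) = pH − pKa = 3.88 − 4.8239 = -0.9439. [A⁻]/[HA] = 10^(-0.9439) = 0.114

[A⁻]/[HA] = 0.114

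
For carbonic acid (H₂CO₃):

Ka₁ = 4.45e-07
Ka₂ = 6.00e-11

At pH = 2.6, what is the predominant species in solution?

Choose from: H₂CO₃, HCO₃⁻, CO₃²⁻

pKa₁ = 6.35, pKa₂ = 10.22. For a polyprotic acid the predominant species crosses at each pKa: below pKa_n the protonated form dominates, above it the deprotonated form does. At pH = 2.6, the predominant species is H₂CO₃.

H₂CO₃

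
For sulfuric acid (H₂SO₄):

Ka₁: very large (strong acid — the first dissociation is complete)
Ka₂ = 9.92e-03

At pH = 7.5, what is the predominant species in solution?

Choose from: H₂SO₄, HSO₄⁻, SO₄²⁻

The first dissociation is complete, so H₂SO₄ itself is never the predominant species in water; pKa₂ = -log(9.92e-03) = 2.00. For a polyprotic acid the predominant species crosses at each pKa: below pKa_n the protonated form dominates, above it the deprotonated form does. At pH = 7.5, the predominant species is SO₄²⁻.

SO₄²⁻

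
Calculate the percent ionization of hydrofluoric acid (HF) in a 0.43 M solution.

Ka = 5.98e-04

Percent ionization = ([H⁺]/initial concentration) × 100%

Using Ka equilibrium: x² + Ka×x - Ka×C = 0. Solving: [H⁺] = 1.5739e-02. Percent = (1.5739e-02/0.43) × 100

Percent ionization = 3.66%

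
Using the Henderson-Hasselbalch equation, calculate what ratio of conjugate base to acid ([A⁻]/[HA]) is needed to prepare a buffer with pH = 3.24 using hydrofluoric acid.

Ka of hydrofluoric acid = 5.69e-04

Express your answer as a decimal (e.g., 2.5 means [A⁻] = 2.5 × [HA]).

pKa = -log(5.69e-04) = 3.2449. pH = pKa + log([A⁻]/[HA]), so log([A⁻]/[HA]) = pH − pKa = 3.24 − 3.2449 = -0.0049. [A⁻]/[HA] = 10^(-0.0049) = 0.989

[A⁻]/[HA] = 0.989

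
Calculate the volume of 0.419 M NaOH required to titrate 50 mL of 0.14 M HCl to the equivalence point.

At equivalence: moles acid = moles base. moles HCl = 0.14 × 50/1000 = 0.007 mol. V_base = moles / 0.419 × 1000 = 16.7 mL.

V_{base} = 16.7 mL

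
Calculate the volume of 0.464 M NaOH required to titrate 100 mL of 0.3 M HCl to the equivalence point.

At equivalence: moles acid = moles base. moles HCl = 0.3 × 100/1000 = 0.03 mol. V_base = moles / 0.464 × 1000 = 64.7 mL.

V_{base} = 64.7 mL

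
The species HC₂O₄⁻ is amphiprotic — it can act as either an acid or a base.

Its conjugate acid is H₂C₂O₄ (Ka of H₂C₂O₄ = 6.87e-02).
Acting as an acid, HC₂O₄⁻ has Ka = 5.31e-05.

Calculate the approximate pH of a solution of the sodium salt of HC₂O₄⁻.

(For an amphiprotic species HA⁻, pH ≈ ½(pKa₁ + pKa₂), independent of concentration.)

pKa₁ = -log(6.87e-02) = 1.16; pKa₂ = -log(5.31e-05) = 4.27. For an amphiprotic species, pH ≈ ½(pKa₁ + pKa₂) = ½(1.16 + 4.27) = 2.72.

pH = 2.72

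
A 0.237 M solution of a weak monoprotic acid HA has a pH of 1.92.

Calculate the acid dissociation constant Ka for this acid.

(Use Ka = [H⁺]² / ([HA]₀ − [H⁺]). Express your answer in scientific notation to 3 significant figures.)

[H⁺] = 10^(−pH) = 10^(−1.92) = 1.202e-02 M. For HA ⇌ H⁺ + A⁻, Ka = [H⁺][A⁻]/[HA] = [H⁺]² / ([HA]₀ − [H⁺]) = (1.202e-02)² / (0.237 − 1.202e-02) = 6.42e-04.

K_a = 6.42e-04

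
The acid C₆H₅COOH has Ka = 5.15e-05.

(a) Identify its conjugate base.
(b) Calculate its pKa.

(a) The conjugate base is formed by removing one H⁺ from C₆H₅COOH, giving C₆H₅COO⁻. (b) pKa = -log(Ka) = -log(5.15e-05) = 4.29.

Conjugate base: C₆H₅COO⁻; pK_a = 4.29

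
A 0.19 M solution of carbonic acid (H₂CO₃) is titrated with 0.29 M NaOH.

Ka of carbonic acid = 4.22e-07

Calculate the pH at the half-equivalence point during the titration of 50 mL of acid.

At half-equivalence [HA] = [A⁻], so Henderson-Hasselbalch gives pH = pKa = -log(4.22e-07) = 6.37.

pH = pKa = 6.37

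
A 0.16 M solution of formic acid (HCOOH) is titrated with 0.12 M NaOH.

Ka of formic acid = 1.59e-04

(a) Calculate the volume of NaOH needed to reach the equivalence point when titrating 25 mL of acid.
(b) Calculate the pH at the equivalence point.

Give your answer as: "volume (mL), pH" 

moles acid = 0.16 × 25/1000 = 0.004 mol; V_base = moles/0.12 × 1000 = 33.3 mL. At equivalence only the conjugate base is present: [A⁻] = 0.004/0.058 = 6.8571e-02 M. Kb = Kw/Ka = 6.29e-11; [OH⁻] = √(Kb × [A⁻]) = 2.0767e-06; pOH = 5.68; pH = 14 - pOH = 8.32.

V = 33.3 mL, pH = 8.32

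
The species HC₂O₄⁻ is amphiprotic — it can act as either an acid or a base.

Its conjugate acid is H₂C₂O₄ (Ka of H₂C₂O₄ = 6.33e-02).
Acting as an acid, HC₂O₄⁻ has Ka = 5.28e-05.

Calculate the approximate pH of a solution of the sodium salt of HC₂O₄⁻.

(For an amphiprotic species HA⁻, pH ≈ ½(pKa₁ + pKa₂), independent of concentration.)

pKa₁ = -log(6.33e-02) = 1.20; pKa₂ = -log(5.28e-05) = 4.28. For an amphiprotic species, pH ≈ ½(pKa₁ + pKa₂) = ½(1.20 + 4.28) = 2.74.

pH = 2.74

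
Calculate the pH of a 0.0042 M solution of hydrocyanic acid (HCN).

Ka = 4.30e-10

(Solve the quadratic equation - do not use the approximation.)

x² + Ka×x - Ka×C = 0. Using quadratic formula: [H⁺] = 1.3437e-06

pH = 5.87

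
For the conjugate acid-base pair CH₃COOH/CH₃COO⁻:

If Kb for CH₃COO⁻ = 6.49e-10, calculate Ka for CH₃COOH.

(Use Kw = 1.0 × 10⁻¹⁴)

For a conjugate pair Ka × Kb = Kw, so Ka = Kw/Kb = 1.0 × 10⁻¹⁴ / 6.49e-10 = 1.54e-05.

K_a = 1.54e-05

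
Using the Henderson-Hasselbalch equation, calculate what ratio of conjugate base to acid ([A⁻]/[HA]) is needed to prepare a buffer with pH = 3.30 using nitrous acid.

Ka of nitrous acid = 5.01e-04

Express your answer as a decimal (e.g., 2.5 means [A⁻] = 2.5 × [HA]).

pKa = -log(5.01e-04) = 3.3002. pH = pKa + log([A⁻]/[HA]), so log([A⁻]/[HA]) = pH − pKa = 3.30 − 3.3002 = -0.0002. [A⁻]/[HA] = 10^(-0.0002) = 1.00

[A⁻]/[HA] = 1.00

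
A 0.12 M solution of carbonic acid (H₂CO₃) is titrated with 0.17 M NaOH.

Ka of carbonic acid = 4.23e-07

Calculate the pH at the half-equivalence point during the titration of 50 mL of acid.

At half-equivalence [HA] = [A⁻], so Henderson-Hasselbalch gives pH = pKa = -log(4.23e-07) = 6.37.

pH = pKa = 6.37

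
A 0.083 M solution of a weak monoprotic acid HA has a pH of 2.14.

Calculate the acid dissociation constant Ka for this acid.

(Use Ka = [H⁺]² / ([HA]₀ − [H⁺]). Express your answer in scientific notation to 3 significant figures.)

[H⁺] = 10^(−pH) = 10^(−2.14) = 7.244e-03 M. For HA ⇌ H⁺ + A⁻, Ka = [H⁺][A⁻]/[HA] = [H⁺]² / ([HA]₀ − [H⁺]) = (7.244e-03)² / (0.083 − 7.244e-03) = 6.93e-04.

K_a = 6.93e-04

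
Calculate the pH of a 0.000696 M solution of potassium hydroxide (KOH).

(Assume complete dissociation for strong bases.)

[OH⁻] = 0.000696 M for strong base. pOH = -log[OH⁻] = 3.16, pH = 14 - pOH

pH = 10.84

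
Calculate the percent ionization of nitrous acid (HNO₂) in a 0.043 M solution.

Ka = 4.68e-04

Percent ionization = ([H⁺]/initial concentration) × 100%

Using Ka equilibrium: x² + Ka×x - Ka×C = 0. Solving: [H⁺] = 4.2581e-03. Percent = (4.2581e-03/0.043) × 100

Percent ionization = 9.9%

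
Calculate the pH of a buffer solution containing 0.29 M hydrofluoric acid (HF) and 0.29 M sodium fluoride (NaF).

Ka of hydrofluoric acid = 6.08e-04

pKa = -log(6.08e-04) = 3.22. pH = pKa + log([A⁻]/[HA]) = 3.22 + log(0.29/0.29)

pH = 3.22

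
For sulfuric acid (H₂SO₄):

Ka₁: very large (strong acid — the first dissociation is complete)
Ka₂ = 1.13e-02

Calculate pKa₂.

pKa₂ = -log(Ka₂) = -log(1.13e-02) = 1.95.

pK_{a2} = 1.95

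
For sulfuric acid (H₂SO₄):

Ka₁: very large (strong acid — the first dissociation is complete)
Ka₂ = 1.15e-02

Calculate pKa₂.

pKa₂ = -log(Ka₂) = -log(1.15e-02) = 1.94.

pK_{a2} = 1.94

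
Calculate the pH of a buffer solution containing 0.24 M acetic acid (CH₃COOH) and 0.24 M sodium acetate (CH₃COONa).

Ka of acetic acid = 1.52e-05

pKa = -log(1.52e-05) = 4.82. pH = pKa + log([A⁻]/[HA]) = 4.82 + log(0.24/0.24)

pH = 4.82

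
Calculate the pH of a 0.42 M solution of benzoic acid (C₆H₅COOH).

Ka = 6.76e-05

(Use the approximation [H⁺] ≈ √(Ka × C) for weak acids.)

[H⁺] = √(Ka × C) = √(6.76e-05 × 0.42) = 5.3284e-03. pH = -log(5.3284e-03)

pH = 2.27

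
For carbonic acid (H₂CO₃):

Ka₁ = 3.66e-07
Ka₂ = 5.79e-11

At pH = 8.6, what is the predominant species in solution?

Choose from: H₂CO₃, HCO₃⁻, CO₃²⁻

pKa₁ = 6.44, pKa₂ = 10.24. For a polyprotic acid the predominant species crosses at each pKa: below pKa_n the protonated form dominates, above it the deprotonated form does. At pH = 8.6, the predominant species is HCO₃⁻.

HCO₃⁻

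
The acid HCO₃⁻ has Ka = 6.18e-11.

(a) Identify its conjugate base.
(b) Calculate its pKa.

(a) The conjugate base is formed by removing one H⁺ from HCO₃⁻, giving CO₃²⁻. (b) pKa = -log(Ka) = -log(6.18e-11) = 10.21.

Conjugate base: CO₃²⁻; pK_a = 10.21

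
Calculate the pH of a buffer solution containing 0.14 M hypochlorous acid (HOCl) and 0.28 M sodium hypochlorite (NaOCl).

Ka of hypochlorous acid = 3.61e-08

pKa = -log(3.61e-08) = 7.44. pH = pKa + log([A⁻]/[HA]) = 7.44 + log(0.28/0.14)

pH = 7.74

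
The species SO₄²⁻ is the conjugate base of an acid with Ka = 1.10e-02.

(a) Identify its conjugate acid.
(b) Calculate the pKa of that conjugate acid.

(a) The conjugate acid is formed by adding one H⁺ to SO₄²⁻, giving HSO₄⁻. (b) pKa = -log(Ka) = -log(1.10e-02) = 1.96.

Conjugate acid: HSO₄⁻; pK_a = 1.96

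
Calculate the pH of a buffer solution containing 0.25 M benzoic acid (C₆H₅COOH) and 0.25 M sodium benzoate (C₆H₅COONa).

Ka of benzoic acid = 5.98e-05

pKa = -log(5.98e-05) = 4.22. pH = pKa + log([A⁻]/[HA]) = 4.22 + log(0.25/0.25)

pH = 4.22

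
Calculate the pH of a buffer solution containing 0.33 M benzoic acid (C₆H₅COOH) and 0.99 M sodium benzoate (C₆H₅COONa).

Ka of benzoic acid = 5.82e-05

pKa = -log(5.82e-05) = 4.24. pH = pKa + log([A⁻]/[HA]) = 4.24 + log(0.99/0.33)

pH = 4.71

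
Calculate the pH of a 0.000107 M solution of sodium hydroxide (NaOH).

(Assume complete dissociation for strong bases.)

[OH⁻] = 0.000107 M for strong base. pOH = -log[OH⁻] = 3.97, pH = 14 - pOH

pH = 10.03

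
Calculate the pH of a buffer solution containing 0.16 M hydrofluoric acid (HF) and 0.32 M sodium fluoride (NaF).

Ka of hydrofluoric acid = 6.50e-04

pKa = -log(6.50e-04) = 3.19. pH = pKa + log([A⁻]/[HA]) = 3.19 + log(0.32/0.16)

pH = 3.49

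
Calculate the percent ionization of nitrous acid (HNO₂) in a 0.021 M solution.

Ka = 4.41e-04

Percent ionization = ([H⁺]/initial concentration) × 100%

Using Ka equilibrium: x² + Ka×x - Ka×C = 0. Solving: [H⁺] = 2.8307e-03. Percent = (2.8307e-03/0.021) × 100

Percent ionization = 13.5%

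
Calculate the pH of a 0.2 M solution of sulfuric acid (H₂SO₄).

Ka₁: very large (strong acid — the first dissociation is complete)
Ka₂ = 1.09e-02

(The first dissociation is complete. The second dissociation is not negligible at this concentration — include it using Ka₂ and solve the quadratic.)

First dissociation is complete: [H⁺]₀ = [HSO₄⁻]₀ = C = 0.2 M. Second dissociation HSO₄⁻ ⇌ H⁺ + SO₄²⁻: let x = [SO₄²⁻]. Ka₂ = (C + x)·x / (C − x) = 1.09e-02 → x² + (C + Ka₂)·x − Ka₂·C = 0 → x² + 0.21090·x − 2.180e-03 = 0. x = (−0.21090 + √(0.21090² + 4 × 2.180e-03)) / 2 = 9.8743e-03 M. [H⁺] = C + x = 0.2 + 9.8743e-03 = 2.0987e-01 M. pH = -log(2.0987e-01) = 0.68.

pH = 0.68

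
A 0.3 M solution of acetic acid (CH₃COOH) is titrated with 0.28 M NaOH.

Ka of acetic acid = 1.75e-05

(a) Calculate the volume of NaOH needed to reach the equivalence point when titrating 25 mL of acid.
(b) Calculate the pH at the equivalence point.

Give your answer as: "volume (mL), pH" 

moles acid = 0.3 × 25/1000 = 0.0075 mol; V_base = moles/0.28 × 1000 = 26.8 mL. At equivalence only the conjugate base is present: [A⁻] = 0.0075/0.052 = 1.4483e-01 M. Kb = Kw/Ka = 5.71e-10; [OH⁻] = √(Kb × [A⁻]) = 9.0972e-06; pOH = 5.04; pH = 14 - pOH = 8.96.

V = 26.8 mL, pH = 8.96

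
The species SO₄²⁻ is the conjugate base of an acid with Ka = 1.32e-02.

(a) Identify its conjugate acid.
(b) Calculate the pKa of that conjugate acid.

(a) The conjugate acid is formed by adding one H⁺ to SO₄²⁻, giving HSO₄⁻. (b) pKa = -log(Ka) = -log(1.32e-02) = 1.88.

Conjugate acid: HSO₄⁻; pK_a = 1.88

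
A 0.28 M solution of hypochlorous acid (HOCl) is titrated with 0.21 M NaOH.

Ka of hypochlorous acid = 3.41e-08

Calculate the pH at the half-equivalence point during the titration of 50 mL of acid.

At half-equivalence [HA] = [A⁻], so Henderson-Hasselbalch gives pH = pKa = -log(3.41e-08) = 7.47.

pH = pKa = 7.47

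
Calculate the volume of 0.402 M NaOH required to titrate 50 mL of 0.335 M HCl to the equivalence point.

At equivalence: moles acid = moles base. moles HCl = 0.335 × 50/1000 = 0.01675 mol. V_base = moles / 0.402 × 1000 = 41.7 mL.

V_{base} = 41.7 mL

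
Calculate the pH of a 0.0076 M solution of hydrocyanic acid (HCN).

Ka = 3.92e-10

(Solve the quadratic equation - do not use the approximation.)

x² + Ka×x - Ka×C = 0. Using quadratic formula: [H⁺] = 1.7258e-06

pH = 5.76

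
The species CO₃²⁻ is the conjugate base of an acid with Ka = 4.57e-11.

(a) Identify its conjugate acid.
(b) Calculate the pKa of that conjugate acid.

(a) The conjugate acid is formed by adding one H⁺ to CO₃²⁻, giving HCO₃⁻. (b) pKa = -log(Ka) = -log(4.57e-11) = 10.34.

Conjugate acid: HCO₃⁻; pK_a = 10.34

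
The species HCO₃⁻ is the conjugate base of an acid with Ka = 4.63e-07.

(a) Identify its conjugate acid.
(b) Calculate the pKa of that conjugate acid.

(a) The conjugate acid is formed by adding one H⁺ to HCO₃⁻, giving H₂CO₃. (b) pKa = -log(Ka) = -log(4.63e-07) = 6.33.

Conjugate acid: H₂CO₃; pK_a = 6.33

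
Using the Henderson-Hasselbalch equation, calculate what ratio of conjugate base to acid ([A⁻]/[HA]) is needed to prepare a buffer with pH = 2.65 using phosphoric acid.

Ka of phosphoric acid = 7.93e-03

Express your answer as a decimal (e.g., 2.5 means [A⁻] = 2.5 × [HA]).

pKa = -log(7.93e-03) = 2.1007. pH = pKa + log([A⁻]/[HA]), so log([A⁻]/[HA]) = pH − pKa = 2.65 − 2.1007 = 0.5493. [A⁻]/[HA] = 10^(0.5493) = 3.54

[A⁻]/[HA] = 3.54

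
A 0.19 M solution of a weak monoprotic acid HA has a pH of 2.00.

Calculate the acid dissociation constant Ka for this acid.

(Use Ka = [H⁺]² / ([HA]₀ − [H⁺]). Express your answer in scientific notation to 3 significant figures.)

[H⁺] = 10^(−pH) = 10^(−2.00) = 1.000e-02 M. For HA ⇌ H⁺ + A⁻, Ka = [H⁺][A⁻]/[HA] = [H⁺]² / ([HA]₀ − [H⁺]) = (1.000e-02)² / (0.19 − 1.000e-02) = 5.56e-04.

K_a = 5.56e-04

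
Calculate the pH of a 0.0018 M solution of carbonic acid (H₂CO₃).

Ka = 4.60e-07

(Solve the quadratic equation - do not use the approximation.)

x² + Ka×x - Ka×C = 0. Using quadratic formula: [H⁺] = 2.8546e-05

pH = 4.54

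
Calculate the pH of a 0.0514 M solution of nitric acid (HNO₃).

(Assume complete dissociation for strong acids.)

[H⁺] = 0.0514 M for strong acid. pH = -log[H⁺] = -log(0.0514)

pH = 1.29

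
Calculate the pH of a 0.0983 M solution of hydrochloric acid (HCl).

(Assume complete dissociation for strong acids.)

[H⁺] = 0.0983 M for strong acid. pH = -log[H⁺] = -log(0.0983)

pH = 1.01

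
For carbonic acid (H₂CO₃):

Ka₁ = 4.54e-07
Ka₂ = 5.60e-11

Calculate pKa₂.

pKa₂ = -log(Ka₂) = -log(5.60e-11) = 10.25.

pK_{a2} = 10.25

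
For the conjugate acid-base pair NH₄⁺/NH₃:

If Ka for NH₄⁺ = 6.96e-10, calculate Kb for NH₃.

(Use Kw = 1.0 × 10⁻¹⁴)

For a conjugate pair Ka × Kb = Kw, so Kb = Kw/Ka = 1.0 × 10⁻¹⁴ / 6.96e-10 = 1.44e-05.

K_b = 1.44e-05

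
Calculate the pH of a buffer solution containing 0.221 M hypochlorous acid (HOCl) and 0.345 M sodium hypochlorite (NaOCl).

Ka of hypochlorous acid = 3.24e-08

pKa = -log(3.24e-08) = 7.49. pH = pKa + log([A⁻]/[HA]) = 7.49 + log(0.345/0.221)

pH = 7.68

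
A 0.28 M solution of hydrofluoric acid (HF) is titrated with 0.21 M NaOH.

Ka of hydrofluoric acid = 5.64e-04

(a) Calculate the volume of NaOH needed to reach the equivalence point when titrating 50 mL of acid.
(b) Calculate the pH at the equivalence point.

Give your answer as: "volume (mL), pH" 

moles acid = 0.28 × 50/1000 = 0.014 mol; V_base = moles/0.21 × 1000 = 66.7 mL. At equivalence only the conjugate base is present: [A⁻] = 0.014/0.117 = 1.2000e-01 M. Kb = Kw/Ka = 1.77e-11; [OH⁻] = √(Kb × [A⁻]) = 1.4586e-06; pOH = 5.84; pH = 14 - pOH = 8.16.

V = 66.7 mL, pH = 8.16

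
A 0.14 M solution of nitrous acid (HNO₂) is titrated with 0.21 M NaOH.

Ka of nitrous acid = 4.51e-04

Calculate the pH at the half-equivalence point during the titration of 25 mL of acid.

At half-equivalence [HA] = [A⁻], so Henderson-Hasselbalch gives pH = pKa = -log(4.51e-04) = 3.35.

pH = pKa = 3.35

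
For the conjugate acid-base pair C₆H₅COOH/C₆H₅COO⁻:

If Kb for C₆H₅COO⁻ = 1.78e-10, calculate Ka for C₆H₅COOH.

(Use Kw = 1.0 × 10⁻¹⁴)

For a conjugate pair Ka × Kb = Kw, so Ka = Kw/Kb = 1.0 × 10⁻¹⁴ / 1.78e-10 = 5.62e-05.

K_a = 5.62e-05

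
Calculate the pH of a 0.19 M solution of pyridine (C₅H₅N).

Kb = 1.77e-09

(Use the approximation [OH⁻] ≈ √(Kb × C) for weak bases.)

[OH⁻] = √(Kb × C) = √(1.77e-09 × 0.19) = 1.8338e-05. pOH = 4.74, pH = 14 - pOH

pH = 9.26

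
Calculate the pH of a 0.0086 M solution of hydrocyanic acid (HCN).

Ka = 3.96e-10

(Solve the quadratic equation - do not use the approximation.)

x² + Ka×x - Ka×C = 0. Using quadratic formula: [H⁺] = 1.8452e-06

pH = 5.73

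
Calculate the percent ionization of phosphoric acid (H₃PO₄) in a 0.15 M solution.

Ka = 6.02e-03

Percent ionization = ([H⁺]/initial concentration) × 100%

Using Ka equilibrium: x² + Ka×x - Ka×C = 0. Solving: [H⁺] = 2.7190e-02. Percent = (2.7190e-02/0.15) × 100

Percent ionization = 18.1%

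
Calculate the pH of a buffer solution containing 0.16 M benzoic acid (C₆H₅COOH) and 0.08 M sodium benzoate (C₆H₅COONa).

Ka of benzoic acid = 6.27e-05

pKa = -log(6.27e-05) = 4.20. pH = pKa + log([A⁻]/[HA]) = 4.20 + log(0.08/0.16)

pH = 3.90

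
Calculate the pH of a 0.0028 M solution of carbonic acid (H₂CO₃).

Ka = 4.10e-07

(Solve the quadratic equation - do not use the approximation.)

x² + Ka×x - Ka×C = 0. Using quadratic formula: [H⁺] = 3.3678e-05

pH = 4.47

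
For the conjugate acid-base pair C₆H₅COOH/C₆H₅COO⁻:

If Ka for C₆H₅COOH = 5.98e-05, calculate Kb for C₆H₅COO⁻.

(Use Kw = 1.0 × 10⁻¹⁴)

For a conjugate pair Ka × Kb = Kw, so Kb = Kw/Ka = 1.0 × 10⁻¹⁴ / 5.98e-05 = 1.67e-10.

K_b = 1.67e-10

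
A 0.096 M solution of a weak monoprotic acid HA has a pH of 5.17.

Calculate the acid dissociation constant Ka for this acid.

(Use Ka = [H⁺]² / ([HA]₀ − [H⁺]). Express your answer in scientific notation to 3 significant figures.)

[H⁺] = 10^(−pH) = 10^(−5.17) = 6.761e-06 M. For HA ⇌ H⁺ + A⁻, Ka = [H⁺][A⁻]/[HA] = [H⁺]² / ([HA]₀ − [H⁺]) = (6.761e-06)² / (0.096 − 6.761e-06) = 4.76e-10.

K_a = 4.76e-10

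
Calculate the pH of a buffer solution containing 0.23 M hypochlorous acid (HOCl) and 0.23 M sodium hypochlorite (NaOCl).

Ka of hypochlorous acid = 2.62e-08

pKa = -log(2.62e-08) = 7.58. pH = pKa + log([A⁻]/[HA]) = 7.58 + log(0.23/0.23)

pH = 7.58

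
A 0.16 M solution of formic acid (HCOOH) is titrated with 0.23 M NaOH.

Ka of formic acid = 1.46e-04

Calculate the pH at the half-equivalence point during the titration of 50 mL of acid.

At half-equivalence [HA] = [A⁻], so Henderson-Hasselbalch gives pH = pKa = -log(1.46e-04) = 3.84.

pH = pKa = 3.84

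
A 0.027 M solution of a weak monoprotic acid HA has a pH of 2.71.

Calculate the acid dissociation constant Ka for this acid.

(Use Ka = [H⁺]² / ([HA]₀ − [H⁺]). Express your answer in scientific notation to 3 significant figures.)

[H⁺] = 10^(−pH) = 10^(−2.71) = 1.950e-03 M. For HA ⇌ H⁺ + A⁻, Ka = [H⁺][A⁻]/[HA] = [H⁺]² / ([HA]₀ − [H⁺]) = (1.950e-03)² / (0.027 − 1.950e-03) = 1.52e-04.

K_a = 1.52e-04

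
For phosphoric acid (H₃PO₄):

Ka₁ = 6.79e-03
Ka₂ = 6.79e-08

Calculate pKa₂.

pKa₂ = -log(Ka₂) = -log(6.79e-08) = 7.17.

pK_{a2} = 7.17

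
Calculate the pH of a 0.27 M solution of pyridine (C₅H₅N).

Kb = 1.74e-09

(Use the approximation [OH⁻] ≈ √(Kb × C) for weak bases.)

[OH⁻] = √(Kb × C) = √(1.74e-09 × 0.27) = 2.1675e-05. pOH = 4.66, pH = 14 - pOH

pH = 9.34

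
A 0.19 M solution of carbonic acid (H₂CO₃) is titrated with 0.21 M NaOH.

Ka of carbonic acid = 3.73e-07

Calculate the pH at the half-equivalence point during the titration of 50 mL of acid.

At half-equivalence [HA] = [A⁻], so Henderson-Hasselbalch gives pH = pKa = -log(3.73e-07) = 6.43.

pH = pKa = 6.43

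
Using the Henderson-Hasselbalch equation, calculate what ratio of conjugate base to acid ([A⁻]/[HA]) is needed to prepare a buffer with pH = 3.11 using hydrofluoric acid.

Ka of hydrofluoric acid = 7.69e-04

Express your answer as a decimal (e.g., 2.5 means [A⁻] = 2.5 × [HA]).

pKa = -log(7.69e-04) = 3.1141. pH = pKa + log([A⁻]/[HA]), so log([A⁻]/[HA]) = pH − pKa = 3.11 − 3.1141 = -0.0041. [A⁻]/[HA] = 10^(-0.0041) = 0.991

[A⁻]/[HA] = 0.991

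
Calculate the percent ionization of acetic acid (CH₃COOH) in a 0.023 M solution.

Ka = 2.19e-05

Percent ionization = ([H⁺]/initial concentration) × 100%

Using Ka equilibrium: x² + Ka×x - Ka×C = 0. Solving: [H⁺] = 6.9885e-04. Percent = (6.9885e-04/0.023) × 100

Percent ionization = 3.04%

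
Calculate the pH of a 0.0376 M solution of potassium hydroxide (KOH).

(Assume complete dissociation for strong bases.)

[OH⁻] = 0.0376 M for strong base. pOH = -log[OH⁻] = 1.42, pH = 14 - pOH

pH = 12.58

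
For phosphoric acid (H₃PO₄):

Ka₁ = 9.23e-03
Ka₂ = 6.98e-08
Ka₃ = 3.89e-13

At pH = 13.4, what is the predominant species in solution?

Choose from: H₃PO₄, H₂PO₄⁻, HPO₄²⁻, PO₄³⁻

pKa₁ = 2.03, pKa₂ = 7.16, pKa₃ = 12.41. For a polyprotic acid the predominant species crosses at each pKa: below pKa_n the protonated form dominates, above it the deprotonated form does. At pH = 13.4, the predominant species is PO₄³⁻.

PO₄³⁻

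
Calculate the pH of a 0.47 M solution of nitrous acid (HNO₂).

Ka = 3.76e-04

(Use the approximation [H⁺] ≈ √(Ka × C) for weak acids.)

[H⁺] = √(Ka × C) = √(3.76e-04 × 0.47) = 1.3294e-02. pH = -log(1.3294e-02)

pH = 1.88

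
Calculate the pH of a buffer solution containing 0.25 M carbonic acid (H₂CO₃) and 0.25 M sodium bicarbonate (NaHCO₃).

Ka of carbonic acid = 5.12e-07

pKa = -log(5.12e-07) = 6.29. pH = pKa + log([A⁻]/[HA]) = 6.29 + log(0.25/0.25)

pH = 6.29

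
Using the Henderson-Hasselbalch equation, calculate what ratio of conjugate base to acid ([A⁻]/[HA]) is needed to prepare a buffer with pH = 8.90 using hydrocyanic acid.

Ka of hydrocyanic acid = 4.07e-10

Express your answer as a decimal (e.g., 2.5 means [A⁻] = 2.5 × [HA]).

pKa = -log(4.07e-10) = 9.3904. pH = pKa + log([A⁻]/[HA]), so log([A⁻]/[HA]) = pH − pKa = 8.90 − 9.3904 = -0.4904. [A⁻]/[HA] = 10^(-0.4904) = 0.323

[A⁻]/[HA] = 0.323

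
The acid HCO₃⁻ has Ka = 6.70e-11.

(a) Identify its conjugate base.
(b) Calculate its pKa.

(a) The conjugate base is formed by removing one H⁺ from HCO₃⁻, giving CO₃²⁻. (b) pKa = -log(Ka) = -log(6.70e-11) = 10.17.

Conjugate base: CO₃²⁻; pK_a = 10.17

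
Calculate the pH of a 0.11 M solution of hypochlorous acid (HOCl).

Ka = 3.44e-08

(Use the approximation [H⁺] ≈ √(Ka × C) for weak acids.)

[H⁺] = √(Ka × C) = √(3.44e-08 × 0.11) = 6.1514e-05. pH = -log(6.1514e-05)

pH = 4.21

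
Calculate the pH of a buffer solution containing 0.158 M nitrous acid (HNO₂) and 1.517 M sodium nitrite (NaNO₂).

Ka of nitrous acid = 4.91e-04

pKa = -log(4.91e-04) = 3.31. pH = pKa + log([A⁻]/[HA]) = 3.31 + log(1.517/0.158)

pH = 4.29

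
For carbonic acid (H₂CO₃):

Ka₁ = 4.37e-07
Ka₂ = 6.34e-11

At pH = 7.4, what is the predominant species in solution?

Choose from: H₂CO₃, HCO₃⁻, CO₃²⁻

pKa₁ = 6.36, pKa₂ = 10.20. For a polyprotic acid the predominant species crosses at each pKa: below pKa_n the protonated form dominates, above it the deprotonated form does. At pH = 7.4, the predominant species is HCO₃⁻.

HCO₃⁻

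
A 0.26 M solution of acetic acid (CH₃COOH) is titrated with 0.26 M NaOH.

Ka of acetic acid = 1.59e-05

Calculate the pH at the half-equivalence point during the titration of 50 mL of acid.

At half-equivalence [HA] = [A⁻], so Henderson-Hasselbalch gives pH = pKa = -log(1.59e-05) = 4.80.

pH = pKa = 4.80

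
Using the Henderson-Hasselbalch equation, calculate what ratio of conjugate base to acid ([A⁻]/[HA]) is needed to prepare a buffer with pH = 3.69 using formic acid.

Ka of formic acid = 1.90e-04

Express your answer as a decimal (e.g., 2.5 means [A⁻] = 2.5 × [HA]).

pKa = -log(1.90e-04) = 3.7212. pH = pKa + log([A⁻]/[HA]), so log([A⁻]/[HA]) = pH − pKa = 3.69 − 3.7212 = -0.0312. [A⁻]/[HA] = 10^(-0.0312) = 0.931

[A⁻]/[HA] = 0.931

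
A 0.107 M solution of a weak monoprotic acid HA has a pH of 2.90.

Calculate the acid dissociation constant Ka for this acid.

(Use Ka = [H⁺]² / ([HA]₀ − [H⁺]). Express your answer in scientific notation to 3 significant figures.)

[H⁺] = 10^(−pH) = 10^(−2.90) = 1.259e-03 M. For HA ⇌ H⁺ + A⁻, Ka = [H⁺][A⁻]/[HA] = [H⁺]² / ([HA]₀ − [H⁺]) = (1.259e-03)² / (0.107 − 1.259e-03) = 1.50e-05.

K_a = 1.50e-05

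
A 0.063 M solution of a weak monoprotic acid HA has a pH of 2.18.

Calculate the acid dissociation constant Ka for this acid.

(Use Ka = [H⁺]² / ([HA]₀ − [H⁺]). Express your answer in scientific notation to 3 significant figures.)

[H⁺] = 10^(−pH) = 10^(−2.18) = 6.607e-03 M. For HA ⇌ H⁺ + A⁻, Ka = [H⁺][A⁻]/[HA] = [H⁺]² / ([HA]₀ − [H⁺]) = (6.607e-03)² / (0.063 − 6.607e-03) = 7.74e-04.

K_a = 7.74e-04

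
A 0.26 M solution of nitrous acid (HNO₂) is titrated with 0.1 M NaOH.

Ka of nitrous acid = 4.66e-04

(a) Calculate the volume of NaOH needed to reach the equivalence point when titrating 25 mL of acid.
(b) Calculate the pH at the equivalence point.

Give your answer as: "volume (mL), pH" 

moles acid = 0.26 × 25/1000 = 0.0065 mol; V_base = moles/0.1 × 1000 = 65.0 mL. At equivalence only the conjugate base is present: [A⁻] = 0.0065/0.090 = 7.2222e-02 M. Kb = Kw/Ka = 2.15e-11; [OH⁻] = √(Kb × [A⁻]) = 1.2449e-06; pOH = 5.90; pH = 14 - pOH = 8.10.

V = 65.0 mL, pH = 8.10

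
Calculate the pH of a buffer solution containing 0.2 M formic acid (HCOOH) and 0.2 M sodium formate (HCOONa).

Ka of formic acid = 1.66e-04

pKa = -log(1.66e-04) = 3.78. pH = pKa + log([A⁻]/[HA]) = 3.78 + log(0.2/0.2)

pH = 3.78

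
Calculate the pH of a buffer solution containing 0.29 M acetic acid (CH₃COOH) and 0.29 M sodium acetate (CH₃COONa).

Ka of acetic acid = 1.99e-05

pKa = -log(1.99e-05) = 4.70. pH = pKa + log([A⁻]/[HA]) = 4.70 + log(0.29/0.29)

pH = 4.70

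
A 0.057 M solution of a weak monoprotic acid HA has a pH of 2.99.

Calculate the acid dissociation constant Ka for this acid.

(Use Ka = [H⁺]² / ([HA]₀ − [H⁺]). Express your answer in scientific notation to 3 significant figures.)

[H⁺] = 10^(−pH) = 10^(−2.99) = 1.023e-03 M. For HA ⇌ H⁺ + A⁻, Ka = [H⁺][A⁻]/[HA] = [H⁺]² / ([HA]₀ − [H⁺]) = (1.023e-03)² / (0.057 − 1.023e-03) = 1.87e-05.

K_a = 1.87e-05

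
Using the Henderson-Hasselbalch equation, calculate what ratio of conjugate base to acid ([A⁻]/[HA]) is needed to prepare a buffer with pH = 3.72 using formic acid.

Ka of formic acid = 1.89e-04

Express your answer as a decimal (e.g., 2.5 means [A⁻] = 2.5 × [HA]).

pKa = -log(1.89e-04) = 3.7235. pH = pKa + log([A⁻]/[HA]), so log([A⁻]/[HA]) = pH − pKa = 3.72 − 3.7235 = -0.0035. [A⁻]/[HA] = 10^(-0.0035) = 0.992

[A⁻]/[HA] = 0.992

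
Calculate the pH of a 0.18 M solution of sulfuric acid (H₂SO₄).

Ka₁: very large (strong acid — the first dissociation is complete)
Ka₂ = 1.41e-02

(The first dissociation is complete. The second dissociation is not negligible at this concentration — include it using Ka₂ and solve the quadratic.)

First dissociation is complete: [H⁺]₀ = [HSO₄⁻]₀ = C = 0.18 M. Second dissociation HSO₄⁻ ⇌ H⁺ + SO₄²⁻: let x = [SO₄²⁻]. Ka₂ = (C + x)·x / (C − x) = 1.41e-02 → x² + (C + Ka₂)·x − Ka₂·C = 0 → x² + 0.19410·x − 2.538e-03 = 0. x = (−0.19410 + √(0.19410² + 4 × 2.538e-03)) / 2 = 1.2297e-02 M. [H⁺] = C + x = 0.18 + 1.2297e-02 = 1.9230e-01 M. pH = -log(1.9230e-01) = 0.72.

pH = 0.72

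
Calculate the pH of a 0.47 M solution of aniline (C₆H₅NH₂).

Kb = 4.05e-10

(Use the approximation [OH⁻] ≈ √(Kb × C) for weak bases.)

[OH⁻] = √(Kb × C) = √(4.05e-10 × 0.47) = 1.3797e-05. pOH = 4.86, pH = 14 - pOH

pH = 9.14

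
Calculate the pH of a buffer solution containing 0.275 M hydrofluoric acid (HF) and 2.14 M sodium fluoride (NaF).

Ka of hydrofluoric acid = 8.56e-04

pKa = -log(8.56e-04) = 3.07. pH = pKa + log([A⁻]/[HA]) = 3.07 + log(2.14/0.275)

pH = 3.96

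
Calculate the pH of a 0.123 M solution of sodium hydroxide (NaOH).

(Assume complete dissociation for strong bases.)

[OH⁻] = 0.123 M for strong base. pOH = -log[OH⁻] = 0.91, pH = 14 - pOH

pH = 13.09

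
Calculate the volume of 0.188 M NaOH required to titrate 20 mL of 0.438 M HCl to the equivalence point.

At equivalence: moles acid = moles base. moles HCl = 0.438 × 20/1000 = 0.00876 mol. V_base = moles / 0.188 × 1000 = 46.6 mL.

V_{base} = 46.6 mL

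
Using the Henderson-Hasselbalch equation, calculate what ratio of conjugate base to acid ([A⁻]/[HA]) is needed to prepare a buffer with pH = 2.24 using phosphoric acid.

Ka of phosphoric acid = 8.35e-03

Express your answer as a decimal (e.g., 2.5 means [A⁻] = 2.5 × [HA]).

pKa = -log(8.35e-03) = 2.0783. pH = pKa + log([A⁻]/[HA]), so log([A⁻]/[HA]) = pH − pKa = 2.24 − 2.0783 = 0.1617. [A⁻]/[HA] = 10^(0.1617) = 1.45

[A⁻]/[HA] = 1.45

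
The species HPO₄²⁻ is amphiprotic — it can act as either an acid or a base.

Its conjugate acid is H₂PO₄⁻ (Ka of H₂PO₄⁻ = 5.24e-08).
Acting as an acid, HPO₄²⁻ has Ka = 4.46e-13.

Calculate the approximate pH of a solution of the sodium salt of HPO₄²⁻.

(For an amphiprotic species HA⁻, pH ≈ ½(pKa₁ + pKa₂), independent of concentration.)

pKa₁ = -log(5.24e-08) = 7.28; pKa₂ = -log(4.46e-13) = 12.35. For an amphiprotic species, pH ≈ ½(pKa₁ + pKa₂) = ½(7.28 + 12.35) = 9.82.

pH = 9.82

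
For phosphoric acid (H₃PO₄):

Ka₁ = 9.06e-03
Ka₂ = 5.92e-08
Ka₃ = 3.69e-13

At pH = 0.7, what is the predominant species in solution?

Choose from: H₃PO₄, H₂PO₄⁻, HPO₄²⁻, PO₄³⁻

pKa₁ = 2.04, pKa₂ = 7.23, pKa₃ = 12.43. For a polyprotic acid the predominant species crosses at each pKa: below pKa_n the protonated form dominates, above it the deprotonated form does. At pH = 0.7, the predominant species is H₃PO₄.

H₃PO₄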